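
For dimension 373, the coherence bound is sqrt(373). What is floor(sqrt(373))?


19^2 = 361 <= 373 < 400 = 20^2, so 19 <= sqrt(373) < 20.
floor(sqrt(373)) = 19.

19


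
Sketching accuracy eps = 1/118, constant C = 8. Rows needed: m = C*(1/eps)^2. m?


1/eps = 118.
(1/eps)^2 = 13924.
m = 8*13924 = 111392.

111392


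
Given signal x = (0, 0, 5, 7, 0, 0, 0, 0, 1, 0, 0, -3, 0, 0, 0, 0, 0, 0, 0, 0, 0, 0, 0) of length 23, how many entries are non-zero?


Non-zero positions: [2, 3, 8, 11].
Sparsity = 4.

4


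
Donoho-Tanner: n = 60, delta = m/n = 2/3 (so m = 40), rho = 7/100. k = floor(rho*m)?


m = 2/3*60 = 40.
rho = 7/100.
rho*m = 7/100*40 = 2.8.
k = floor(2.8) = 2.

2


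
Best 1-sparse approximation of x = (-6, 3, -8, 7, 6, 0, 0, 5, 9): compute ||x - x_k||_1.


Sorted |x_i| descending: [9, 8, 7, 6, 6, 5, 3, 0, 0]
Keep top 1: [9]
Tail entries: [8, 7, 6, 6, 5, 3, 0, 0]
L1 error = sum of tail = 35.

35


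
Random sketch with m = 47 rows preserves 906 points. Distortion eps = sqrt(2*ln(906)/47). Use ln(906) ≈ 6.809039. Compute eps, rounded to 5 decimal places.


ln(906) ≈ 6.809039.
2*ln(N)/m ≈ 2*6.809039/47 ≈ 0.28974634.
eps = sqrt(0.28974634) ≈ 0.5382809 ≈ 0.53828.

0.53828


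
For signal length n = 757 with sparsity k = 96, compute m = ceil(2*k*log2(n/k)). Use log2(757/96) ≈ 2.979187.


log2(n/k) = log2(757/96) ≈ 2.979187.
2*k*log2(n/k) ≈ 2*96*2.979187 = 572.003904.
m = ceil(572.003904) = 573.

573


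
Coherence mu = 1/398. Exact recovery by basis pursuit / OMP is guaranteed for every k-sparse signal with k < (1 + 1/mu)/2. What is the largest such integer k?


1/mu = 398.
1 + 1/mu = 399.
(1 + 1/mu)/2 = 199.5 is not an integer, so k_max = floor(199.5) = 199.

199


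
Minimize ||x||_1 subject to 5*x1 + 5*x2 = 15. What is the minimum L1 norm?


Axis intercepts:
  x1 = 3, x2 = 0: L1 = 3
  x1 = 0, x2 = 3: L1 = 3
x* = (3, 0)
||x*||_1 = 3.

3


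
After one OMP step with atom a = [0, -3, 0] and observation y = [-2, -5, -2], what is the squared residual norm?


a^T a = 9.
a^T y = 15.
coeff = 15/9 = 5/3.
||r||^2 = 8.

8


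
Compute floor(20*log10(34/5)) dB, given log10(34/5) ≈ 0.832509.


||x||/||e|| = 34/5.
log10(34/5) ≈ 0.832509.
20*log10(||x||/||e||) ≈ 20*0.832509 = 16.65018.
floor(16.65018) = 16.

16


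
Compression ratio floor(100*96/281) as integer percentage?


100*m/n = 100*96/281 ≈ 34.1637.
floor = 34.

34


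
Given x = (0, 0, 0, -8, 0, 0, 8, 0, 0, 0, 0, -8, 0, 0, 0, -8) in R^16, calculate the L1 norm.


Non-zero entries: [(3, -8), (6, 8), (11, -8), (15, -8)]
Absolute values: [8, 8, 8, 8]
||x||_1 = sum = 32.

32


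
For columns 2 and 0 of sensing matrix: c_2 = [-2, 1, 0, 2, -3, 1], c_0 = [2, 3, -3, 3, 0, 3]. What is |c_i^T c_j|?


Inner product: -2*2 + 1*3 + 0*-3 + 2*3 + -3*0 + 1*3
Products: [-4, 3, 0, 6, 0, 3]
Sum = 8.
|dot| = 8.

8


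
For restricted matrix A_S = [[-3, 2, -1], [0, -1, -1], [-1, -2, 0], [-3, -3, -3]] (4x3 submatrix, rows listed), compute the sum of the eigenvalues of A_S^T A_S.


Sum of eigenvalues of A_S^T A_S = trace(A_S^T A_S) = sum of squared column norms of A_S.
A_S^T A_S diagonal: [19, 18, 11].
trace = 19 + 18 + 11 = 48.

48


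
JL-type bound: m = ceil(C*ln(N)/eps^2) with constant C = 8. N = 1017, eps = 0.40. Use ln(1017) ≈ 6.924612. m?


ln(1017) ≈ 6.924612.
eps^2 = 0.40^2 = 0.16.
C*ln(N)/eps^2 ≈ 8*6.924612/0.16 ≈ 346.2306.
m = ceil(346.2306) = 347.

347


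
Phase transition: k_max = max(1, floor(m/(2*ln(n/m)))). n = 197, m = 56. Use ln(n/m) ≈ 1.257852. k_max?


n/m = 197/56.
ln(n/m) ≈ 1.257852.
2*ln(n/m) ≈ 2.515704.
m/(2*ln(n/m)) ≈ 56/2.515704 ≈ 22.2602.
floor = 22.
k_max = max(1, 22) = 22.

22


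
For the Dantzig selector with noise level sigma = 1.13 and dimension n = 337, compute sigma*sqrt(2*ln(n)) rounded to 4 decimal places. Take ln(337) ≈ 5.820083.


ln(337) ≈ 5.820083.
2*ln(n) ≈ 11.640166.
sqrt(2*ln(n)) ≈ sqrt(11.640166) ≈ 3.411769.
threshold ≈ 1.13*3.411769 = 3.85529897 ≈ 3.8553.

3.8553


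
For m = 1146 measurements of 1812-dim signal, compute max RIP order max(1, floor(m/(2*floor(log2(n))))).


floor(log2(1812)) = 10.
2*10 = 20.
m/(2*floor(log2(n))) = 1146/20 ≈ 57.3.
floor = 57.
k = max(1, 57) = 57.

57


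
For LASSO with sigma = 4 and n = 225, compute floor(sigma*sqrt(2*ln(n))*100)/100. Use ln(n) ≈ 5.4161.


ln(225) ≈ 5.4161.
2*ln(n) ≈ 10.8322.
sqrt(2*ln(n)) ≈ sqrt(10.8322) ≈ 3.291231.
lambda ≈ 4*3.291231 = 13.164924.
floor(lambda*100)/100 = 13.16.

13.16


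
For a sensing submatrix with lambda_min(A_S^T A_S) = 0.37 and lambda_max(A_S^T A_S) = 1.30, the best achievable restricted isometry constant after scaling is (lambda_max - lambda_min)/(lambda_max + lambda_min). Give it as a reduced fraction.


lambda_max - lambda_min = 1.30 - 0.37 = 0.93.
lambda_max + lambda_min = 1.30 + 0.37 = 1.67.
delta = 0.93/1.67 = 93/167.

93/167


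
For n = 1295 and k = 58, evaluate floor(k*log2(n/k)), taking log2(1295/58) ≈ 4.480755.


log2(n/k) = log2(1295/58) ≈ 4.480755.
k*log2(n/k) ≈ 58*4.480755 = 259.88379.
floor(259.88379) = 259.

259


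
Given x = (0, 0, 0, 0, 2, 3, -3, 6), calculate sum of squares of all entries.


Non-zero entries: [(4, 2), (5, 3), (6, -3), (7, 6)]
Squares: [4, 9, 9, 36]
||x||_2^2 = sum = 58.

58


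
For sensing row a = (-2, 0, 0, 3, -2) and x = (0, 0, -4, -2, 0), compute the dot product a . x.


Non-zero terms: ['0*-4', '3*-2']
Products: [0, -6]
y = sum = -6.

-6


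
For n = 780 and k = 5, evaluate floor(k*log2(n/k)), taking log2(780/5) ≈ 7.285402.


log2(n/k) = log2(780/5) ≈ 7.285402.
k*log2(n/k) ≈ 5*7.285402 = 36.42701.
floor(36.42701) = 36.

36


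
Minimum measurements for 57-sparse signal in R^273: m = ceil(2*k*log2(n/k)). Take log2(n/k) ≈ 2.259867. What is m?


log2(n/k) = log2(273/57) ≈ 2.259867.
2*k*log2(n/k) ≈ 2*57*2.259867 = 257.624838.
m = ceil(257.624838) = 258.

258


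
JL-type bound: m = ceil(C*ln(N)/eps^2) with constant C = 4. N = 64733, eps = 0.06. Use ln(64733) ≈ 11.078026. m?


ln(64733) ≈ 11.078026.
eps^2 = 0.06^2 = 0.0036.
C*ln(N)/eps^2 ≈ 4*11.078026/0.0036 ≈ 12308.9178.
m = ceil(12308.9178) = 12309.

12309


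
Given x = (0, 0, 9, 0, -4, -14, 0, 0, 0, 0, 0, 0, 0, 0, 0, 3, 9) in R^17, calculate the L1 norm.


Non-zero entries: [(2, 9), (4, -4), (5, -14), (15, 3), (16, 9)]
Absolute values: [9, 4, 14, 3, 9]
||x||_1 = sum = 39.

39


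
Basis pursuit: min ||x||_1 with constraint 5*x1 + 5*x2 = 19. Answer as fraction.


Axis intercepts:
  x1 = 19/5, x2 = 0: L1 = 19/5
  x1 = 0, x2 = 19/5: L1 = 19/5
x* = (19/5, 0)
||x*||_1 = 19/5.

19/5


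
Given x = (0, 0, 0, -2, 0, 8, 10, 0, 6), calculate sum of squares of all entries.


Non-zero entries: [(3, -2), (5, 8), (6, 10), (8, 6)]
Squares: [4, 64, 100, 36]
||x||_2^2 = sum = 204.

204


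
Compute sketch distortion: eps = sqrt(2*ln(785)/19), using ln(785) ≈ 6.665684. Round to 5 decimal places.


ln(785) ≈ 6.665684.
2*ln(N)/m ≈ 2*6.665684/19 ≈ 0.70165095.
eps = sqrt(0.70165095) ≈ 0.8376461 ≈ 0.83765.

0.83765


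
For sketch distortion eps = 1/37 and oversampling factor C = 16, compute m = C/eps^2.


1/eps = 37.
(1/eps)^2 = 1369.
m = 16*1369 = 21904.

21904


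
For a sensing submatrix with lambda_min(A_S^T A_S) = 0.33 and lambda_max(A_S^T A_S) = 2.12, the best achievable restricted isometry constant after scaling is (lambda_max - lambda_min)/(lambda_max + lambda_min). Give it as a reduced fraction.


lambda_max - lambda_min = 2.12 - 0.33 = 1.79.
lambda_max + lambda_min = 2.12 + 0.33 = 2.45.
delta = 1.79/2.45 = 179/245.

179/245


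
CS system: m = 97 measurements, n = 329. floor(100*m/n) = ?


100*m/n = 100*97/329 ≈ 29.4833.
floor = 29.

29


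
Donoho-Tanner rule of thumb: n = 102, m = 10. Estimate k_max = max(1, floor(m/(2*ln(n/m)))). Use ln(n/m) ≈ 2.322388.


n/m = 102/10 = 51/5.
ln(n/m) ≈ 2.322388.
2*ln(n/m) ≈ 4.644776.
m/(2*ln(n/m)) ≈ 10/4.644776 ≈ 2.153.
floor = 2.
k_max = max(1, 2) = 2.

2


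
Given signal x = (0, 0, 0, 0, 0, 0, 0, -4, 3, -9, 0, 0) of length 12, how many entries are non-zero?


Non-zero positions: [7, 8, 9].
Sparsity = 3.

3


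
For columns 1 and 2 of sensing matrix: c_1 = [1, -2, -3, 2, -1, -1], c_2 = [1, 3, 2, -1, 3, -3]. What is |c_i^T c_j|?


Inner product: 1*1 + -2*3 + -3*2 + 2*-1 + -1*3 + -1*-3
Products: [1, -6, -6, -2, -3, 3]
Sum = -13.
|dot| = 13.

13


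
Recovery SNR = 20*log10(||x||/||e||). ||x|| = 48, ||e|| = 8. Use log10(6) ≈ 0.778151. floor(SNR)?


||x||/||e|| = 48/8 = 6.
log10(6) ≈ 0.778151.
20*log10(||x||/||e||) ≈ 20*0.778151 = 15.56302.
floor(15.56302) = 15.

15


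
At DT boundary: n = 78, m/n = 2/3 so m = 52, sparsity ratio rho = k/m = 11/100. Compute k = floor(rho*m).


m = 2/3*78 = 52.
rho = 11/100.
rho*m = 11/100*52 = 5.72.
k = floor(5.72) = 5.

5


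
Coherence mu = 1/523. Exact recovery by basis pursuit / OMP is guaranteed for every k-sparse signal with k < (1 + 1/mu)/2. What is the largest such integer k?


1/mu = 523.
1 + 1/mu = 524.
(1 + 1/mu)/2 = 262 is an integer and the inequality is strict, so k_max = 262 - 1 = 261.

261


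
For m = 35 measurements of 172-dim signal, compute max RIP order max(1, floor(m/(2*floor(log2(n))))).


floor(log2(172)) = 7.
2*7 = 14.
m/(2*floor(log2(n))) = 35/14 ≈ 2.5.
floor = 2.
k = max(1, 2) = 2.

2


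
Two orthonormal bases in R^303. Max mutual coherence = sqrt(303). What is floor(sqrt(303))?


17^2 = 289 <= 303 < 324 = 18^2, so 17 <= sqrt(303) < 18.
floor(sqrt(303)) = 17.

17


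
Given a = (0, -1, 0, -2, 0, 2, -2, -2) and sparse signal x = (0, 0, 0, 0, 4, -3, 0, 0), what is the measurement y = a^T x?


Non-zero terms: ['0*4', '2*-3']
Products: [0, -6]
y = sum = -6.

-6


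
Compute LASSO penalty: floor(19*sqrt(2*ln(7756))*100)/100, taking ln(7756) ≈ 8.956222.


ln(7756) ≈ 8.956222.
2*ln(n) ≈ 17.912444.
sqrt(2*ln(n)) ≈ sqrt(17.912444) ≈ 4.23231.
lambda ≈ 19*4.23231 = 80.41389.
floor(lambda*100)/100 = 80.41.

80.41


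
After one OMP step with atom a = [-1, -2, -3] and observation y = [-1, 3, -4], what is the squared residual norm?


a^T a = 14.
a^T y = 7.
coeff = 7/14 = 1/2.
||r||^2 = 45/2.

45/2


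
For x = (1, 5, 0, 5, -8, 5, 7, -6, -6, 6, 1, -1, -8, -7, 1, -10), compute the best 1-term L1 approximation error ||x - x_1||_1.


Sorted |x_i| descending: [10, 8, 8, 7, 7, 6, 6, 6, 5, 5, 5, 1, 1, 1, 1, 0]
Keep top 1: [10]
Tail entries: [8, 8, 7, 7, 6, 6, 6, 5, 5, 5, 1, 1, 1, 1, 0]
L1 error = sum of tail = 67.

67


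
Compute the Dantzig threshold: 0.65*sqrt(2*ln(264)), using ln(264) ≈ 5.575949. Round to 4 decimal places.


ln(264) ≈ 5.575949.
2*ln(n) ≈ 11.151898.
sqrt(2*ln(n)) ≈ sqrt(11.151898) ≈ 3.339446.
threshold ≈ 0.65*3.339446 = 2.1706399 ≈ 2.1706.

2.1706


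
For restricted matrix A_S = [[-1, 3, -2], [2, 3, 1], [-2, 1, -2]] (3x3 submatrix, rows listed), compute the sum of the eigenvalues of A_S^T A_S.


Sum of eigenvalues of A_S^T A_S = trace(A_S^T A_S) = sum of squared column norms of A_S.
A_S^T A_S diagonal: [9, 19, 9].
trace = 9 + 19 + 9 = 37.

37


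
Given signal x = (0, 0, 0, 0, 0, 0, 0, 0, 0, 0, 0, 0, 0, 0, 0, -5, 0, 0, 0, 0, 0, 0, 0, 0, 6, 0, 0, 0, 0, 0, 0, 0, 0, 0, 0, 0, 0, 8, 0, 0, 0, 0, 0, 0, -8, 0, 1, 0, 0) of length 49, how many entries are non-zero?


Non-zero positions: [15, 24, 37, 44, 46].
Sparsity = 5.

5


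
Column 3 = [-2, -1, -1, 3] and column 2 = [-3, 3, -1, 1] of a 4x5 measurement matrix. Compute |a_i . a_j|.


Inner product: -2*-3 + -1*3 + -1*-1 + 3*1
Products: [6, -3, 1, 3]
Sum = 7.
|dot| = 7.

7


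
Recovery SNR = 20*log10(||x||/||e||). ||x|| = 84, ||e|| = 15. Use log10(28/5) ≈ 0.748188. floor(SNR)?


||x||/||e|| = 84/15 = 28/5.
log10(28/5) ≈ 0.748188.
20*log10(||x||/||e||) ≈ 20*0.748188 = 14.96376.
floor(14.96376) = 14.

14


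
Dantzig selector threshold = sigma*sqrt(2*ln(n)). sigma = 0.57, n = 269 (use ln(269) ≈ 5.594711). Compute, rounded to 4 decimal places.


ln(269) ≈ 5.594711.
2*ln(n) ≈ 11.189422.
sqrt(2*ln(n)) ≈ sqrt(11.189422) ≈ 3.345059.
threshold ≈ 0.57*3.345059 = 1.90668363 ≈ 1.9067.

1.9067


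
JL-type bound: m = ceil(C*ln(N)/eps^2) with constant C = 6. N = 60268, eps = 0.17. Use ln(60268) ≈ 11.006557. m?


ln(60268) ≈ 11.006557.
eps^2 = 0.17^2 = 0.0289.
C*ln(N)/eps^2 ≈ 6*11.006557/0.0289 ≈ 2285.0983.
m = ceil(2285.0983) = 2286.

2286


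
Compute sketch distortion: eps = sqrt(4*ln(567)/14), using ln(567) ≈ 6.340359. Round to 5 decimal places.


ln(567) ≈ 6.340359.
4*ln(N)/m ≈ 4*6.340359/14 ≈ 1.81153114.
eps = sqrt(1.81153114) ≈ 1.3459313 ≈ 1.34593.

1.34593


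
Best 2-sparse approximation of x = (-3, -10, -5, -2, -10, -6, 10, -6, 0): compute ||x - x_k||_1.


Sorted |x_i| descending: [10, 10, 10, 6, 6, 5, 3, 2, 0]
Keep top 2: [10, 10]
Tail entries: [10, 6, 6, 5, 3, 2, 0]
L1 error = sum of tail = 32.

32


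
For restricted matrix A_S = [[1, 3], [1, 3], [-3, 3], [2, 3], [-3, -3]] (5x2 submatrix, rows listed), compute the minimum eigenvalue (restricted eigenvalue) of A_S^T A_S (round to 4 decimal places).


A_S^T A_S = [[24, 12], [12, 45]].
trace = 69.
det = 936.
disc = trace^2 - 4*det = 4761 - 4*936 = 1017.
sqrt(1017) ≈ 31.890437.
lam_min = (69 - sqrt(1017))/2 ≈ (69 - 31.890437)/2 = 18.5547815 ≈ 18.5548.

18.5548


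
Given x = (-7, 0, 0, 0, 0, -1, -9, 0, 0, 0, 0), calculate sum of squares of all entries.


Non-zero entries: [(0, -7), (5, -1), (6, -9)]
Squares: [49, 1, 81]
||x||_2^2 = sum = 131.

131


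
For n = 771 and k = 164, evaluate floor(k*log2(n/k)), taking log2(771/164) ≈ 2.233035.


log2(n/k) = log2(771/164) ≈ 2.233035.
k*log2(n/k) ≈ 164*2.233035 = 366.21774.
floor(366.21774) = 366.

366


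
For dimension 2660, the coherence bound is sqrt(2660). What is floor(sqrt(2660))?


51^2 = 2601 <= 2660 < 2704 = 52^2, so 51 <= sqrt(2660) < 52.
floor(sqrt(2660)) = 51.

51


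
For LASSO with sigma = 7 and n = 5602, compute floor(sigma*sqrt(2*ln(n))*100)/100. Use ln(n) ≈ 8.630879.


ln(5602) ≈ 8.630879.
2*ln(n) ≈ 17.261758.
sqrt(2*ln(n)) ≈ sqrt(17.261758) ≈ 4.154727.
lambda ≈ 7*4.154727 = 29.083089.
floor(lambda*100)/100 = 29.08.

29.08


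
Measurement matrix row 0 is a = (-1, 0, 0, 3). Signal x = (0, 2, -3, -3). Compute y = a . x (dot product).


Non-zero terms: ['0*2', '0*-3', '3*-3']
Products: [0, 0, -9]
y = sum = -9.

-9


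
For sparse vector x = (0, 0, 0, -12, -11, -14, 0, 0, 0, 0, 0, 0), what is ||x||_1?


Non-zero entries: [(3, -12), (4, -11), (5, -14)]
Absolute values: [12, 11, 14]
||x||_1 = sum = 37.

37


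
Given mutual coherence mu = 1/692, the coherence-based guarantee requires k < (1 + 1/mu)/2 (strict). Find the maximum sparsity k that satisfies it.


1/mu = 692.
1 + 1/mu = 693.
(1 + 1/mu)/2 = 346.5 is not an integer, so k_max = floor(346.5) = 346.

346


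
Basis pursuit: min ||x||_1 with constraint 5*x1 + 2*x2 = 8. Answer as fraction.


Axis intercepts:
  x1 = 8/5, x2 = 0: L1 = 8/5
  x1 = 0, x2 = 4: L1 = 4
x* = (8/5, 0)
||x*||_1 = 8/5.

8/5


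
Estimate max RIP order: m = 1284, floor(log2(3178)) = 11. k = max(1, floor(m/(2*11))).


floor(log2(3178)) = 11.
2*11 = 22.
m/(2*floor(log2(n))) = 1284/22 ≈ 58.3636.
floor = 58.
k = max(1, 58) = 58.

58


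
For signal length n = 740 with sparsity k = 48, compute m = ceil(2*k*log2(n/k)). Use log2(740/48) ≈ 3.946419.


log2(n/k) = log2(740/48) ≈ 3.946419.
2*k*log2(n/k) ≈ 2*48*3.946419 = 378.856224.
m = ceil(378.856224) = 379.

379


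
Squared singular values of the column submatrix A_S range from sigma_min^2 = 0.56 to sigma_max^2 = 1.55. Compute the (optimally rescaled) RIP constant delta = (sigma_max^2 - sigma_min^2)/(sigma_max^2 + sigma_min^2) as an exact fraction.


lambda_max - lambda_min = 1.55 - 0.56 = 0.99.
lambda_max + lambda_min = 1.55 + 0.56 = 2.11.
delta = 0.99/2.11 = 99/211.

99/211


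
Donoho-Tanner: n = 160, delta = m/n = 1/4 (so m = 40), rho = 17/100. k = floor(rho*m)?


m = 1/4*160 = 40.
rho = 17/100.
rho*m = 17/100*40 = 6.8.
k = floor(6.8) = 6.

6


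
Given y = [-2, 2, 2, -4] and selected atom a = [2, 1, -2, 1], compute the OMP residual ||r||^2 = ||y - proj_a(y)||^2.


a^T a = 10.
a^T y = -10.
coeff = -10/10 = -1.
||r||^2 = 18.

18


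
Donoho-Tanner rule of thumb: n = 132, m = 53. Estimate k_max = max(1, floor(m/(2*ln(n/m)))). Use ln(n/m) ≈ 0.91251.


n/m = 132/53.
ln(n/m) ≈ 0.91251.
2*ln(n/m) ≈ 1.82502.
m/(2*ln(n/m)) ≈ 53/1.82502 ≈ 29.0408.
floor = 29.
k_max = max(1, 29) = 29.

29


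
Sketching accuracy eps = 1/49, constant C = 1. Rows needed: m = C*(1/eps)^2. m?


1/eps = 49.
(1/eps)^2 = 2401.
m = 1*2401 = 2401.

2401


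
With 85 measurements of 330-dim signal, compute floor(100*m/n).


100*m/n = 100*85/330 ≈ 25.7576.
floor = 25.

25


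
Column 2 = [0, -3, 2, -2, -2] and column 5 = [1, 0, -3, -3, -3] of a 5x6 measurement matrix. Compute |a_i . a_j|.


Inner product: 0*1 + -3*0 + 2*-3 + -2*-3 + -2*-3
Products: [0, 0, -6, 6, 6]
Sum = 6.
|dot| = 6.

6


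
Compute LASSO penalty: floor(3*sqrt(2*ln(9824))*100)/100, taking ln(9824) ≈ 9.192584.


ln(9824) ≈ 9.192584.
2*ln(n) ≈ 18.385168.
sqrt(2*ln(n)) ≈ sqrt(18.385168) ≈ 4.287793.
lambda ≈ 3*4.287793 = 12.863379.
floor(lambda*100)/100 = 12.86.

12.86


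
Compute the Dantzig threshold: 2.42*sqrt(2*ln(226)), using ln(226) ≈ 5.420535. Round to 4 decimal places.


ln(226) ≈ 5.420535.
2*ln(n) ≈ 10.84107.
sqrt(2*ln(n)) ≈ sqrt(10.84107) ≈ 3.292578.
threshold ≈ 2.42*3.292578 = 7.96803876 ≈ 7.9680.

7.9680


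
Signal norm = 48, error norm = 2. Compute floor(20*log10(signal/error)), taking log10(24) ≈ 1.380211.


||x||/||e|| = 48/2 = 24.
log10(24) ≈ 1.380211.
20*log10(||x||/||e||) ≈ 20*1.380211 = 27.60422.
floor(27.60422) = 27.

27


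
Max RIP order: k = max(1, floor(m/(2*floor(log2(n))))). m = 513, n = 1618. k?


floor(log2(1618)) = 10.
2*10 = 20.
m/(2*floor(log2(n))) = 513/20 ≈ 25.65.
floor = 25.
k = max(1, 25) = 25.

25


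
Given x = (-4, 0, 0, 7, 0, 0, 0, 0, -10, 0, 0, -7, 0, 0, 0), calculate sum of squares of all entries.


Non-zero entries: [(0, -4), (3, 7), (8, -10), (11, -7)]
Squares: [16, 49, 100, 49]
||x||_2^2 = sum = 214.

214


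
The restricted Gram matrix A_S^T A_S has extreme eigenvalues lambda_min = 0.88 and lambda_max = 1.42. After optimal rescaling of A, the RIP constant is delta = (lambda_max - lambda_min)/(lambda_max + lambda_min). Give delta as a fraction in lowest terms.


lambda_max - lambda_min = 1.42 - 0.88 = 0.54.
lambda_max + lambda_min = 1.42 + 0.88 = 2.30.
delta = 0.54/2.30 = 54/230 = 27/115.

27/115


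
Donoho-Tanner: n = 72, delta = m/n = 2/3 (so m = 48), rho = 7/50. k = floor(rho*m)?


m = 2/3*72 = 48.
rho = 7/50.
rho*m = 7/50*48 = 6.72.
k = floor(6.72) = 6.

6


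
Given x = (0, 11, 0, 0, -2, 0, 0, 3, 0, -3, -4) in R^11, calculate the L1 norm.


Non-zero entries: [(1, 11), (4, -2), (7, 3), (9, -3), (10, -4)]
Absolute values: [11, 2, 3, 3, 4]
||x||_1 = sum = 23.

23


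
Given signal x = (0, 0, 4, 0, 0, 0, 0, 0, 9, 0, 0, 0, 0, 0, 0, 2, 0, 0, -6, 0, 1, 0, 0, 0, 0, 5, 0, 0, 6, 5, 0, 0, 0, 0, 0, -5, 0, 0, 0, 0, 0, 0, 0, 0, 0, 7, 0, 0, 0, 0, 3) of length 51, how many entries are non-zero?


Non-zero positions: [2, 8, 15, 18, 20, 25, 28, 29, 35, 45, 50].
Sparsity = 11.

11


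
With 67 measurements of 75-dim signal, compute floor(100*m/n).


100*m/n = 100*67/75 ≈ 89.3333.
floor = 89.

89


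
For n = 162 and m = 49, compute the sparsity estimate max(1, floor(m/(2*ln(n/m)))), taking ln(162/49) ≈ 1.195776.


n/m = 162/49.
ln(n/m) ≈ 1.195776.
2*ln(n/m) ≈ 2.391552.
m/(2*ln(n/m)) ≈ 49/2.391552 ≈ 20.4888.
floor = 20.
k_max = max(1, 20) = 20.

20


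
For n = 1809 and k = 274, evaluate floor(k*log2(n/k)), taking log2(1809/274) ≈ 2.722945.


log2(n/k) = log2(1809/274) ≈ 2.722945.
k*log2(n/k) ≈ 274*2.722945 = 746.08693.
floor(746.08693) = 746.

746


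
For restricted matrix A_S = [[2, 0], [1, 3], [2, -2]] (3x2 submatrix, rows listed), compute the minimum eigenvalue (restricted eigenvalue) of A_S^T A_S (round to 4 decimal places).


A_S^T A_S = [[9, -1], [-1, 13]].
trace = 22.
det = 116.
disc = trace^2 - 4*det = 484 - 4*116 = 20.
sqrt(20) ≈ 4.472136.
lam_min = (22 - sqrt(20))/2 ≈ (22 - 4.472136)/2 = 8.763932 ≈ 8.7639.

8.7639


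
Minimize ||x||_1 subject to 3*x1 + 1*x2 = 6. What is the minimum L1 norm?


Axis intercepts:
  x1 = 2, x2 = 0: L1 = 2
  x1 = 0, x2 = 6: L1 = 6
x* = (2, 0)
||x*||_1 = 2.

2


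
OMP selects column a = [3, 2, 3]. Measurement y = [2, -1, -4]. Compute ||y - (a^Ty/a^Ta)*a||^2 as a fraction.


a^T a = 22.
a^T y = -8.
coeff = -8/22 = -4/11.
||r||^2 = 199/11.

199/11


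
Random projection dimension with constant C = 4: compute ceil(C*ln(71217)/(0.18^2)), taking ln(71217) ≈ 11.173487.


ln(71217) ≈ 11.173487.
eps^2 = 0.18^2 = 0.0324.
C*ln(N)/eps^2 ≈ 4*11.173487/0.0324 ≈ 1379.4428.
m = ceil(1379.4428) = 1380.

1380


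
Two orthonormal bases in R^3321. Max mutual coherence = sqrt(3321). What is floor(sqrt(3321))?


57^2 = 3249 <= 3321 < 3364 = 58^2, so 57 <= sqrt(3321) < 58.
floor(sqrt(3321)) = 57.

57


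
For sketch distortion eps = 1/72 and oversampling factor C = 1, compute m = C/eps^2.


1/eps = 72.
(1/eps)^2 = 5184.
m = 1*5184 = 5184.

5184


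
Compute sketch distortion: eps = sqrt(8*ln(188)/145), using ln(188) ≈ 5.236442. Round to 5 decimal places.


ln(188) ≈ 5.236442.
8*ln(N)/m ≈ 8*5.236442/145 ≈ 0.28890714.
eps = sqrt(0.28890714) ≈ 0.5375008 ≈ 0.53750.

0.53750


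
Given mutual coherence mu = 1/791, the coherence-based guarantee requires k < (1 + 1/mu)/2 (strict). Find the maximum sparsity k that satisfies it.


1/mu = 791.
1 + 1/mu = 792.
(1 + 1/mu)/2 = 396 is an integer and the inequality is strict, so k_max = 396 - 1 = 395.

395


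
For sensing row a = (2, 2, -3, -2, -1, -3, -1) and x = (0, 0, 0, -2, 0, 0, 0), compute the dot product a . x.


Non-zero terms: ['-2*-2']
Products: [4]
y = sum = 4.

4


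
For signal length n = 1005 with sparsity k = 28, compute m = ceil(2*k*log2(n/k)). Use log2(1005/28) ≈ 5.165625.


log2(n/k) = log2(1005/28) ≈ 5.165625.
2*k*log2(n/k) ≈ 2*28*5.165625 = 289.275.
m = ceil(289.275) = 290.

290


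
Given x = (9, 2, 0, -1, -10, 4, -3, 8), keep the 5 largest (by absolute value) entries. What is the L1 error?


Sorted |x_i| descending: [10, 9, 8, 4, 3, 2, 1, 0]
Keep top 5: [10, 9, 8, 4, 3]
Tail entries: [2, 1, 0]
L1 error = sum of tail = 3.

3


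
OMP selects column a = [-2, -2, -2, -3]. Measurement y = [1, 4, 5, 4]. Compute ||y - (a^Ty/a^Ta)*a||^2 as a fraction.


a^T a = 21.
a^T y = -32.
coeff = -32/21 = -32/21.
||r||^2 = 194/21.

194/21


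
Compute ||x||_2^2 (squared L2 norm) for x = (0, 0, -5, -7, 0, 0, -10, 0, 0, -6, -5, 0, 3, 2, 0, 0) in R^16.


Non-zero entries: [(2, -5), (3, -7), (6, -10), (9, -6), (10, -5), (12, 3), (13, 2)]
Squares: [25, 49, 100, 36, 25, 9, 4]
||x||_2^2 = sum = 248.

248


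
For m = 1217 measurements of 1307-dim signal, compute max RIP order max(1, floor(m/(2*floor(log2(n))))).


floor(log2(1307)) = 10.
2*10 = 20.
m/(2*floor(log2(n))) = 1217/20 ≈ 60.85.
floor = 60.
k = max(1, 60) = 60.

60


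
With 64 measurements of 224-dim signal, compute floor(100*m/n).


100*m/n = 100*64/224 ≈ 28.5714.
floor = 28.

28


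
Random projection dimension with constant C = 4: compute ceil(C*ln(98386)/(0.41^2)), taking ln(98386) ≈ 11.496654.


ln(98386) ≈ 11.496654.
eps^2 = 0.41^2 = 0.1681.
C*ln(N)/eps^2 ≈ 4*11.496654/0.1681 ≈ 273.567.
m = ceil(273.567) = 274.

274


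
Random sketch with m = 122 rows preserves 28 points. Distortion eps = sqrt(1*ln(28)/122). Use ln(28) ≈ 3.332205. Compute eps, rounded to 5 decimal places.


ln(28) ≈ 3.332205.
1*ln(N)/m ≈ 1*3.332205/122 ≈ 0.02731316.
eps = sqrt(0.02731316) ≈ 0.1652669 ≈ 0.16527.

0.16527


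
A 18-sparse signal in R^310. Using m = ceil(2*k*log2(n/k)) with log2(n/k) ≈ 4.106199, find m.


log2(n/k) = log2(310/18) ≈ 4.106199.
2*k*log2(n/k) ≈ 2*18*4.106199 = 147.823164.
m = ceil(147.823164) = 148.

148


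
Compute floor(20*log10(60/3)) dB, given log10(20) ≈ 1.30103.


||x||/||e|| = 60/3 = 20.
log10(20) ≈ 1.30103.
20*log10(||x||/||e||) ≈ 20*1.30103 = 26.0206.
floor(26.0206) = 26.

26


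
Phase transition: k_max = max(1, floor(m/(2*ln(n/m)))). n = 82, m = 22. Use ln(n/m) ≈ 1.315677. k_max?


n/m = 82/22 = 41/11.
ln(n/m) ≈ 1.315677.
2*ln(n/m) ≈ 2.631354.
m/(2*ln(n/m)) ≈ 22/2.631354 ≈ 8.3607.
floor = 8.
k_max = max(1, 8) = 8.

8


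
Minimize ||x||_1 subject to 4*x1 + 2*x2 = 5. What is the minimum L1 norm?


Axis intercepts:
  x1 = 5/4, x2 = 0: L1 = 5/4
  x1 = 0, x2 = 5/2: L1 = 5/2
x* = (5/4, 0)
||x*||_1 = 5/4.

5/4


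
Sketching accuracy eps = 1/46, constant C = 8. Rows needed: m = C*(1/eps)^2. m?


1/eps = 46.
(1/eps)^2 = 2116.
m = 8*2116 = 16928.

16928


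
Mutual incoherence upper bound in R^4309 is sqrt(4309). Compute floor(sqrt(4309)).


65^2 = 4225 <= 4309 < 4356 = 66^2, so 65 <= sqrt(4309) < 66.
floor(sqrt(4309)) = 65.

65


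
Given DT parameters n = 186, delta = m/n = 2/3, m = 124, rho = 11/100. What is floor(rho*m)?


m = 2/3*186 = 124.
rho = 11/100.
rho*m = 11/100*124 = 13.64.
k = floor(13.64) = 13.

13


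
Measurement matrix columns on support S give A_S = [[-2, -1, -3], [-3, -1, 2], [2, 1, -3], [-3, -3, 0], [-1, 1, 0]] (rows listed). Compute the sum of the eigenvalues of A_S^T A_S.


Sum of eigenvalues of A_S^T A_S = trace(A_S^T A_S) = sum of squared column norms of A_S.
A_S^T A_S diagonal: [27, 13, 22].
trace = 27 + 13 + 22 = 62.

62


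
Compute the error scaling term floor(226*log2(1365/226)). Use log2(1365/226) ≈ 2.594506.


log2(n/k) = log2(1365/226) ≈ 2.594506.
k*log2(n/k) ≈ 226*2.594506 = 586.358356.
floor(586.358356) = 586.

586


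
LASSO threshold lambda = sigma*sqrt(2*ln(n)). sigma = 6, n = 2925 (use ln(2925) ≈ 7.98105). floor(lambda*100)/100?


ln(2925) ≈ 7.98105.
2*ln(n) ≈ 15.9621.
sqrt(2*ln(n)) ≈ sqrt(15.9621) ≈ 3.99526.
lambda ≈ 6*3.99526 = 23.97156.
floor(lambda*100)/100 = 23.97.

23.97


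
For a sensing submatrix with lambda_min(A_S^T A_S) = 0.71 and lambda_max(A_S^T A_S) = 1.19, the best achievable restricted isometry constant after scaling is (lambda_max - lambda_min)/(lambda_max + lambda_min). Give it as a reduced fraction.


lambda_max - lambda_min = 1.19 - 0.71 = 0.48.
lambda_max + lambda_min = 1.19 + 0.71 = 1.90.
delta = 0.48/1.90 = 48/190 = 24/95.

24/95


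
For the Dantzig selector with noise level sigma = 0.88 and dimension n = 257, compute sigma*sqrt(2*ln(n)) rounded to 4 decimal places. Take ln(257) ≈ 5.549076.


ln(257) ≈ 5.549076.
2*ln(n) ≈ 11.098152.
sqrt(2*ln(n)) ≈ sqrt(11.098152) ≈ 3.331389.
threshold ≈ 0.88*3.331389 = 2.93162232 ≈ 2.9316.

2.9316


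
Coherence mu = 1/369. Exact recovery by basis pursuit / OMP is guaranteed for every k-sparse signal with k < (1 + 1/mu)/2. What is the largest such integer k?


1/mu = 369.
1 + 1/mu = 370.
(1 + 1/mu)/2 = 185 is an integer and the inequality is strict, so k_max = 185 - 1 = 184.

184


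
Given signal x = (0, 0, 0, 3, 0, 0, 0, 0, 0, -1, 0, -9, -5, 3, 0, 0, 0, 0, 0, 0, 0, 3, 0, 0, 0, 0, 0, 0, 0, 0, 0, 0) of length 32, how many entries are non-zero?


Non-zero positions: [3, 9, 11, 12, 13, 21].
Sparsity = 6.

6


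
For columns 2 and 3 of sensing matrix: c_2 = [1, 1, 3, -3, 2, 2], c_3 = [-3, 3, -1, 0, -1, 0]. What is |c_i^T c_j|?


Inner product: 1*-3 + 1*3 + 3*-1 + -3*0 + 2*-1 + 2*0
Products: [-3, 3, -3, 0, -2, 0]
Sum = -5.
|dot| = 5.

5


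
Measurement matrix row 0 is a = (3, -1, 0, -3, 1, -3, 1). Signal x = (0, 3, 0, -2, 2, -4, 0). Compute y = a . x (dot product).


Non-zero terms: ['-1*3', '-3*-2', '1*2', '-3*-4']
Products: [-3, 6, 2, 12]
y = sum = 17.

17


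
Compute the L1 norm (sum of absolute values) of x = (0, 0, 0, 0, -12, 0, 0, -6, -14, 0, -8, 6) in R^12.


Non-zero entries: [(4, -12), (7, -6), (8, -14), (10, -8), (11, 6)]
Absolute values: [12, 6, 14, 8, 6]
||x||_1 = sum = 46.

46


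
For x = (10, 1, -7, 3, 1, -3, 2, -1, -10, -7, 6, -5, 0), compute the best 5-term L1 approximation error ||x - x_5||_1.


Sorted |x_i| descending: [10, 10, 7, 7, 6, 5, 3, 3, 2, 1, 1, 1, 0]
Keep top 5: [10, 10, 7, 7, 6]
Tail entries: [5, 3, 3, 2, 1, 1, 1, 0]
L1 error = sum of tail = 16.

16


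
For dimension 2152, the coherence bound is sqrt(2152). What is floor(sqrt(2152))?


46^2 = 2116 <= 2152 < 2209 = 47^2, so 46 <= sqrt(2152) < 47.
floor(sqrt(2152)) = 46.

46


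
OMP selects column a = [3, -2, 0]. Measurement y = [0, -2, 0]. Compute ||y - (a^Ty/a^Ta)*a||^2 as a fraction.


a^T a = 13.
a^T y = 4.
coeff = 4/13 = 4/13.
||r||^2 = 36/13.

36/13


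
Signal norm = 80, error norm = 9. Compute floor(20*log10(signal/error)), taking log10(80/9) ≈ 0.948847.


||x||/||e|| = 80/9.
log10(80/9) ≈ 0.948847.
20*log10(||x||/||e||) ≈ 20*0.948847 = 18.97694.
floor(18.97694) = 18.

18


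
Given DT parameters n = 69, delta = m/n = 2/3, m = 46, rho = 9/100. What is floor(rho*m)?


m = 2/3*69 = 46.
rho = 9/100.
rho*m = 9/100*46 = 4.14.
k = floor(4.14) = 4.

4


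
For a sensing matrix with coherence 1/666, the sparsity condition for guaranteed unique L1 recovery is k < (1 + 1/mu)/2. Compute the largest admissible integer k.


1/mu = 666.
1 + 1/mu = 667.
(1 + 1/mu)/2 = 333.5 is not an integer, so k_max = floor(333.5) = 333.

333


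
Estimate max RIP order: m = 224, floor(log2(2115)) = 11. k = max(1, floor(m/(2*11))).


floor(log2(2115)) = 11.
2*11 = 22.
m/(2*floor(log2(n))) = 224/22 ≈ 10.1818.
floor = 10.
k = max(1, 10) = 10.

10


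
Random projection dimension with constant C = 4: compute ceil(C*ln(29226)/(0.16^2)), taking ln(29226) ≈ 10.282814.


ln(29226) ≈ 10.282814.
eps^2 = 0.16^2 = 0.0256.
C*ln(N)/eps^2 ≈ 4*10.282814/0.0256 ≈ 1606.6897.
m = ceil(1606.6897) = 1607.

1607


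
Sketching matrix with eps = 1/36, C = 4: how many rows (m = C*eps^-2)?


1/eps = 36.
(1/eps)^2 = 1296.
m = 4*1296 = 5184.

5184


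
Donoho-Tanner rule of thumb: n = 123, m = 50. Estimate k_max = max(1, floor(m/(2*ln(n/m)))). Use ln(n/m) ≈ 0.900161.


n/m = 123/50.
ln(n/m) ≈ 0.900161.
2*ln(n/m) ≈ 1.800322.
m/(2*ln(n/m)) ≈ 50/1.800322 ≈ 27.7728.
floor = 27.
k_max = max(1, 27) = 27.

27


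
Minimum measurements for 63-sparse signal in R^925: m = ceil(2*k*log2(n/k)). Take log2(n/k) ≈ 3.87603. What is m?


log2(n/k) = log2(925/63) ≈ 3.87603.
2*k*log2(n/k) ≈ 2*63*3.87603 = 488.37978.
m = ceil(488.37978) = 489.

489


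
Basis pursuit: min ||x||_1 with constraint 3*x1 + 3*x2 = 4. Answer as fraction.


Axis intercepts:
  x1 = 4/3, x2 = 0: L1 = 4/3
  x1 = 0, x2 = 4/3: L1 = 4/3
x* = (4/3, 0)
||x*||_1 = 4/3.

4/3


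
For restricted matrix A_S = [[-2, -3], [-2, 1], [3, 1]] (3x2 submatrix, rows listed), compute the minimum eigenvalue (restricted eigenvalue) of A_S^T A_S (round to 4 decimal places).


A_S^T A_S = [[17, 7], [7, 11]].
trace = 28.
det = 138.
disc = trace^2 - 4*det = 784 - 4*138 = 232.
sqrt(232) ≈ 15.231546.
lam_min = (28 - sqrt(232))/2 ≈ (28 - 15.231546)/2 = 6.384227 ≈ 6.3842.

6.3842


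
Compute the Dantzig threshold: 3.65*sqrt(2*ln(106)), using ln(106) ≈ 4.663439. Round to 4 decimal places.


ln(106) ≈ 4.663439.
2*ln(n) ≈ 9.326878.
sqrt(2*ln(n)) ≈ sqrt(9.326878) ≈ 3.053994.
threshold ≈ 3.65*3.053994 = 11.1470781 ≈ 11.1471.

11.1471


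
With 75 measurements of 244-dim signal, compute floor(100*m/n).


100*m/n = 100*75/244 ≈ 30.7377.
floor = 30.

30


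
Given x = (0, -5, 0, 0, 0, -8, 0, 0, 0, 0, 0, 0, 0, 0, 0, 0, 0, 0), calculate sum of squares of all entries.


Non-zero entries: [(1, -5), (5, -8)]
Squares: [25, 64]
||x||_2^2 = sum = 89.

89


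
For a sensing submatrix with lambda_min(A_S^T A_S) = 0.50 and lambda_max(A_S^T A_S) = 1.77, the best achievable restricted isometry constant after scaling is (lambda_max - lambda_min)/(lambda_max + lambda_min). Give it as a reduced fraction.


lambda_max - lambda_min = 1.77 - 0.50 = 1.27.
lambda_max + lambda_min = 1.77 + 0.50 = 2.27.
delta = 1.27/2.27 = 127/227.

127/227


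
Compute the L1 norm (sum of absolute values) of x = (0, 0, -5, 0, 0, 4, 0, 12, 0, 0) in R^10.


Non-zero entries: [(2, -5), (5, 4), (7, 12)]
Absolute values: [5, 4, 12]
||x||_1 = sum = 21.

21


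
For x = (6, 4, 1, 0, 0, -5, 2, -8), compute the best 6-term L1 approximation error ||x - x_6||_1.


Sorted |x_i| descending: [8, 6, 5, 4, 2, 1, 0, 0]
Keep top 6: [8, 6, 5, 4, 2, 1]
Tail entries: [0, 0]
L1 error = sum of tail = 0.

0


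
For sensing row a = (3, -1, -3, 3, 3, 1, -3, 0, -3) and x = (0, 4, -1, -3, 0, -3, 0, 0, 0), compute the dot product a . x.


Non-zero terms: ['-1*4', '-3*-1', '3*-3', '1*-3']
Products: [-4, 3, -9, -3]
y = sum = -13.

-13


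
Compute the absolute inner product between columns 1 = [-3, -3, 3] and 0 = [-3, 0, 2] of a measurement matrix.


Inner product: -3*-3 + -3*0 + 3*2
Products: [9, 0, 6]
Sum = 15.
|dot| = 15.

15


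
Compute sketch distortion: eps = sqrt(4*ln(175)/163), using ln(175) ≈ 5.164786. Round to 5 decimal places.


ln(175) ≈ 5.164786.
4*ln(N)/m ≈ 4*5.164786/163 ≈ 0.12674321.
eps = sqrt(0.12674321) ≈ 0.3560101 ≈ 0.35601.

0.35601


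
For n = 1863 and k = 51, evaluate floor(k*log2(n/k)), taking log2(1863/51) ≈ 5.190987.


log2(n/k) = log2(1863/51) ≈ 5.190987.
k*log2(n/k) ≈ 51*5.190987 = 264.740337.
floor(264.740337) = 264.

264


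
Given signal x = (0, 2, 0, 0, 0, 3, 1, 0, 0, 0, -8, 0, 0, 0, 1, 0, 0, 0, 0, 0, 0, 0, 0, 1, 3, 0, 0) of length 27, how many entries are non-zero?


Non-zero positions: [1, 5, 6, 10, 14, 23, 24].
Sparsity = 7.

7


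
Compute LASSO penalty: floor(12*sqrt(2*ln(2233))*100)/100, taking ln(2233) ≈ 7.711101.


ln(2233) ≈ 7.711101.
2*ln(n) ≈ 15.422202.
sqrt(2*ln(n)) ≈ sqrt(15.422202) ≈ 3.927111.
lambda ≈ 12*3.927111 = 47.125332.
floor(lambda*100)/100 = 47.12.

47.12


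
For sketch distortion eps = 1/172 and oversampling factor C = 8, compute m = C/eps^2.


1/eps = 172.
(1/eps)^2 = 29584.
m = 8*29584 = 236672.

236672


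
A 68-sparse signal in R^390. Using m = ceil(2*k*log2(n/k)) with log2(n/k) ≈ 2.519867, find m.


log2(n/k) = log2(390/68) ≈ 2.519867.
2*k*log2(n/k) ≈ 2*68*2.519867 = 342.701912.
m = ceil(342.701912) = 343.

343


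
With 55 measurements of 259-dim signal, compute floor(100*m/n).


100*m/n = 100*55/259 ≈ 21.2355.
floor = 21.

21


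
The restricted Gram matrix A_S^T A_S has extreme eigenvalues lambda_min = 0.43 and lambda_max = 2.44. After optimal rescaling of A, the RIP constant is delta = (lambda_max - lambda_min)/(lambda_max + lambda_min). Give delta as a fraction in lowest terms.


lambda_max - lambda_min = 2.44 - 0.43 = 2.01.
lambda_max + lambda_min = 2.44 + 0.43 = 2.87.
delta = 2.01/2.87 = 201/287.

201/287


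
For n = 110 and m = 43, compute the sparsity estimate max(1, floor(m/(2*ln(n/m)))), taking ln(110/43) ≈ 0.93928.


n/m = 110/43.
ln(n/m) ≈ 0.93928.
2*ln(n/m) ≈ 1.87856.
m/(2*ln(n/m)) ≈ 43/1.87856 ≈ 22.8899.
floor = 22.
k_max = max(1, 22) = 22.

22


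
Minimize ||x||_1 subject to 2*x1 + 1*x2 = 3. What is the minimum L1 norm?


Axis intercepts:
  x1 = 3/2, x2 = 0: L1 = 3/2
  x1 = 0, x2 = 3: L1 = 3
x* = (3/2, 0)
||x*||_1 = 3/2.

3/2


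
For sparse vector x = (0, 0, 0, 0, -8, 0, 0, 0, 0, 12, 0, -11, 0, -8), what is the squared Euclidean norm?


Non-zero entries: [(4, -8), (9, 12), (11, -11), (13, -8)]
Squares: [64, 144, 121, 64]
||x||_2^2 = sum = 393.

393


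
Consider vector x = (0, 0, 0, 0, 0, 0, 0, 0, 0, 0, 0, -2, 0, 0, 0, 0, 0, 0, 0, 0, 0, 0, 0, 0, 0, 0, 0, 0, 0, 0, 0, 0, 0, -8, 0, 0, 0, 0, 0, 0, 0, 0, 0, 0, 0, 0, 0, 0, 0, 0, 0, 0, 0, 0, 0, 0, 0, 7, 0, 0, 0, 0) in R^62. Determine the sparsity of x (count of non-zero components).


Non-zero positions: [11, 33, 57].
Sparsity = 3.

3


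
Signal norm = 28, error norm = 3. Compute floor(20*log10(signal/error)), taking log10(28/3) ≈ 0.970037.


||x||/||e|| = 28/3.
log10(28/3) ≈ 0.970037.
20*log10(||x||/||e||) ≈ 20*0.970037 = 19.40074.
floor(19.40074) = 19.

19


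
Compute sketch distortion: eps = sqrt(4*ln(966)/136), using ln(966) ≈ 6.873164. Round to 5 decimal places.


ln(966) ≈ 6.873164.
4*ln(N)/m ≈ 4*6.873164/136 ≈ 0.20215188.
eps = sqrt(0.20215188) ≈ 0.449613 ≈ 0.44961.

0.44961


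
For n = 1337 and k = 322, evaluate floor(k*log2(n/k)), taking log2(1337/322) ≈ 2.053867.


log2(n/k) = log2(1337/322) ≈ 2.053867.
k*log2(n/k) ≈ 322*2.053867 = 661.345174.
floor(661.345174) = 661.

661


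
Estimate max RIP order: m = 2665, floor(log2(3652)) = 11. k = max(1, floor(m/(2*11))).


floor(log2(3652)) = 11.
2*11 = 22.
m/(2*floor(log2(n))) = 2665/22 ≈ 121.1364.
floor = 121.
k = max(1, 121) = 121.

121


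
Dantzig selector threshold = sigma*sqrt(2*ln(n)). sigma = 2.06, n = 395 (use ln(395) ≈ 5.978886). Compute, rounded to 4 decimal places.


ln(395) ≈ 5.978886.
2*ln(n) ≈ 11.957772.
sqrt(2*ln(n)) ≈ sqrt(11.957772) ≈ 3.458001.
threshold ≈ 2.06*3.458001 = 7.12348206 ≈ 7.1235.

7.1235


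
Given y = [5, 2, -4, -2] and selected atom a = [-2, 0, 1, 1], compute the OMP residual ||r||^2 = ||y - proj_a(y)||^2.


a^T a = 6.
a^T y = -16.
coeff = -16/6 = -8/3.
||r||^2 = 19/3.

19/3


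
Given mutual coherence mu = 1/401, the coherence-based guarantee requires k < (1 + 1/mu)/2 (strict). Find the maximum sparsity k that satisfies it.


1/mu = 401.
1 + 1/mu = 402.
(1 + 1/mu)/2 = 201 is an integer and the inequality is strict, so k_max = 201 - 1 = 200.

200


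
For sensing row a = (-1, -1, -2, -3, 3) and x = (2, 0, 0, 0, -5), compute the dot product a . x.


Non-zero terms: ['-1*2', '3*-5']
Products: [-2, -15]
y = sum = -17.

-17


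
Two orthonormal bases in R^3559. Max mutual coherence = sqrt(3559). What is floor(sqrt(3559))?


59^2 = 3481 <= 3559 < 3600 = 60^2, so 59 <= sqrt(3559) < 60.
floor(sqrt(3559)) = 59.

59


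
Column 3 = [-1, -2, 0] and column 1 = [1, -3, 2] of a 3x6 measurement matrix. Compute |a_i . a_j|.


Inner product: -1*1 + -2*-3 + 0*2
Products: [-1, 6, 0]
Sum = 5.
|dot| = 5.

5


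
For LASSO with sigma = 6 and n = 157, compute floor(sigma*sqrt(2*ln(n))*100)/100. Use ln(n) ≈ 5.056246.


ln(157) ≈ 5.056246.
2*ln(n) ≈ 10.112492.
sqrt(2*ln(n)) ≈ sqrt(10.112492) ≈ 3.180014.
lambda ≈ 6*3.180014 = 19.080084.
floor(lambda*100)/100 = 19.08.

19.08


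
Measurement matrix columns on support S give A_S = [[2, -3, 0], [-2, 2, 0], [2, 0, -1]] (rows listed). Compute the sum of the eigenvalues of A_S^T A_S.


Sum of eigenvalues of A_S^T A_S = trace(A_S^T A_S) = sum of squared column norms of A_S.
A_S^T A_S diagonal: [12, 13, 1].
trace = 12 + 13 + 1 = 26.

26


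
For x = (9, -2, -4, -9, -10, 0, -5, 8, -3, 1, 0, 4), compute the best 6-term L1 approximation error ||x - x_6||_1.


Sorted |x_i| descending: [10, 9, 9, 8, 5, 4, 4, 3, 2, 1, 0, 0]
Keep top 6: [10, 9, 9, 8, 5, 4]
Tail entries: [4, 3, 2, 1, 0, 0]
L1 error = sum of tail = 10.

10


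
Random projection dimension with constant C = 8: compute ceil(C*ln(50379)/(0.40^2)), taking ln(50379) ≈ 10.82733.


ln(50379) ≈ 10.82733.
eps^2 = 0.40^2 = 0.16.
C*ln(N)/eps^2 ≈ 8*10.82733/0.16 ≈ 541.3665.
m = ceil(541.3665) = 542.

542


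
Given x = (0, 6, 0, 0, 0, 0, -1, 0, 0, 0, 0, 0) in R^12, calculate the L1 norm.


Non-zero entries: [(1, 6), (6, -1)]
Absolute values: [6, 1]
||x||_1 = sum = 7.

7
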